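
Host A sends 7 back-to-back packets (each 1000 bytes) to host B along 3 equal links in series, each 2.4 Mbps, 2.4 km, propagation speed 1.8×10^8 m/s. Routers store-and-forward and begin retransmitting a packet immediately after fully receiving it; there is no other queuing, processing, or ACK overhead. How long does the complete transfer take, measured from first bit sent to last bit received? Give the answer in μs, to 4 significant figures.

Per-hop transmission t_tx = L/R = 8000/2400000 = 3333.33 μs.
Per-hop propagation t_prop = 2400/180000000 = 13.3333 μs.
Pipeline fill: first packet needs 3·t_tx to clear all hops; remaining 6 packets each add one t_tx.
Total = (3+7-1)·t_tx + 3·t_prop = 9·3333.33 + 3·13.3333 = 30040 μs.

30040 μs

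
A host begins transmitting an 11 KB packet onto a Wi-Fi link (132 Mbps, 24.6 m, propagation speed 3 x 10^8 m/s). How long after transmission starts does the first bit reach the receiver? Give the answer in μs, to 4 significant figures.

First bit experiences only propagation delay: d/s = 24.6/300000000 = 0.08200 μs.

0.08200 μs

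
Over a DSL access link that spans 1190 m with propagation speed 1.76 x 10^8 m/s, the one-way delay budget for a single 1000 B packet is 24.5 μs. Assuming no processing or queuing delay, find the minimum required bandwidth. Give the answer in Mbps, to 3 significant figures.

L = 8000 bits.
Propagation delay = 1190 / 176000000 = 6.76136 μs.
Transmission budget = 24.5 − 6.76136 = 17.7386 μs.
R ≥ L / t_tx = 8000 bits / 1.77386e-05 s = 451 Mbps.

451 Mbps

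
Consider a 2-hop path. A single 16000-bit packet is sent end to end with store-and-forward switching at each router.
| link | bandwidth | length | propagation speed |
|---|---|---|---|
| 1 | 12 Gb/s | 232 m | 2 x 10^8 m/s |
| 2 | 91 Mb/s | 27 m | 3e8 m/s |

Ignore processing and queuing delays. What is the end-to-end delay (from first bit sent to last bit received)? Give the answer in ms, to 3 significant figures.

Transmission delays (L/R per hop): 0.00133333, 0.175824 ms; sum = 0.177158 ms.
Propagation delays (d/s per hop): 0.00116, 9e-05 ms; sum = 0.00125 ms.
End-to-end = 0.178 ms.

0.178 ms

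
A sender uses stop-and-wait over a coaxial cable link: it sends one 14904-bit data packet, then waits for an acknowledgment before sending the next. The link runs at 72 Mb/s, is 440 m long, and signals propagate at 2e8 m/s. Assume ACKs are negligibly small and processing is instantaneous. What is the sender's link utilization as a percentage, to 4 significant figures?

t_tx = L/R = 14904/72000000 = 0.000207 s.
t_prop = 440/200000000 = 2.2e-06 s; RTT = 4.4e-06 s.
Cycle = t_tx + RTT = 0.0002114 s.
Utilization = t_tx / cycle = 0.000207/0.0002114 = 97.92 %.

97.92 %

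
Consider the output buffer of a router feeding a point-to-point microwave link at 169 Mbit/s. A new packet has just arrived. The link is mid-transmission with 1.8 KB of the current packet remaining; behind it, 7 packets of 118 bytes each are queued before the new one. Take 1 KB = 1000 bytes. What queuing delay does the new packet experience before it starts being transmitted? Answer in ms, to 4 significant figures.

0.1243 ms

Each queued packet: L/R = 944/169000000 = 0.0055858 ms.
7 queued → 0.0391006 ms.
Plus remaining 14400 bits of current packet: 0.0852071 ms.
Queuing delay = 0.1243 ms.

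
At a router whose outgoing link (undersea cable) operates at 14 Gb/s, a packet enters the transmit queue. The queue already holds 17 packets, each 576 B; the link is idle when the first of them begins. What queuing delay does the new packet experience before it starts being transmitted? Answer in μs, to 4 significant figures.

5.595 μs

Each queued packet: L/R = 4608/14000000000 = 0.329143 μs.
17 queued → 5.59543 μs.
Queuing delay = 5.595 μs.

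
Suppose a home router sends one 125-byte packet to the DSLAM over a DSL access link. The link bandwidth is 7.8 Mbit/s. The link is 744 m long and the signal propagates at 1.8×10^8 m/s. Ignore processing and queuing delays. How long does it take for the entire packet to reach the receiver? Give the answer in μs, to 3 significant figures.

L = 125 × 8 = 1000 bits.
Transmission delay = L/R = 1000 / 7800000 = 128.205 μs.
Propagation delay = d/s = 744 m / 180000000 m/s = 4.13333 μs.
Total = 132 μs.

132 μs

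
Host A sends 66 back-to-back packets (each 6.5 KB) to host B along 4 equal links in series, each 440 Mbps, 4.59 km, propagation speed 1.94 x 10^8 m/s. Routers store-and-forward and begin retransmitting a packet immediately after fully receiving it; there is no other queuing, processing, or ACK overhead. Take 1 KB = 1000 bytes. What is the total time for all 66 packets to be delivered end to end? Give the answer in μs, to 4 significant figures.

8249 μs

Per-hop transmission t_tx = L/R = 52000/440000000 = 118.182 μs.
Per-hop propagation t_prop = 4590/194000000 = 23.6598 μs.
Pipeline fill: first packet needs 4·t_tx to clear all hops; remaining 65 packets each add one t_tx.
Total = (4+66-1)·t_tx + 4·t_prop = 69·118.182 + 4·23.6598 = 8249 μs.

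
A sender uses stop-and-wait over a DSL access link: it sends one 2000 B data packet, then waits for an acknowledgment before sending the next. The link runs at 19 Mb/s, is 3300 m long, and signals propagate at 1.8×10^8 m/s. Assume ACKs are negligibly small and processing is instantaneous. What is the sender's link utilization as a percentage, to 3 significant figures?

t_tx = L/R = 16000/19000000 = 0.000842105 s.
t_prop = 3300/180000000 = 1.83333e-05 s; RTT = 3.66667e-05 s.
Cycle = t_tx + RTT = 0.000878772 s.
Utilization = t_tx / cycle = 0.000842105/0.000878772 = 95.8 %.

95.8 %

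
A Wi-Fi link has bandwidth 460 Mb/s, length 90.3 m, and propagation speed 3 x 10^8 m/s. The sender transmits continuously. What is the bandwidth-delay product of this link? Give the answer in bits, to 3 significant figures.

Propagation delay = 90.3 / 300000000 = 3.01e-07 s.
BDP = R × t_prop = 460000000 × 3.01e-07 = 138.46 bits.

138 bits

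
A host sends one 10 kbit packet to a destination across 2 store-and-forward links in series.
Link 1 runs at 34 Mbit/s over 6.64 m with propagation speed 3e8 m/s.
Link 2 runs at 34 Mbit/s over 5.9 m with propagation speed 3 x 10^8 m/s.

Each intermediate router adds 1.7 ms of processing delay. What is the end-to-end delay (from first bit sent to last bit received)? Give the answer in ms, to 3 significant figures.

L = 10000 bits.
Transmission delay per hop = L/R = 10000/34000000 = 0.294118 ms; 2 hops → 0.588235 ms.
Propagation delays (d/s per hop): 2.21333e-05, 1.96667e-05 ms; sum = 4.18e-05 ms.
Processing at 1 router(s): 1 × 1.7 ms = 1.7 ms.
End-to-end = 2.29 ms.

2.29 ms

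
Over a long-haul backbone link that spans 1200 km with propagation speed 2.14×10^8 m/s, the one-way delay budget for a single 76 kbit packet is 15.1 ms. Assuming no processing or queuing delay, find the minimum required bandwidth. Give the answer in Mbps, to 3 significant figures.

8.01 Mbps

Propagation delay = 1200000 / 214000000 = 5.60748 ms.
Transmission budget = 15.1 − 5.60748 = 9.49252 ms.
R ≥ L / t_tx = 76000 bits / 0.00949252 s = 8.01 Mbps.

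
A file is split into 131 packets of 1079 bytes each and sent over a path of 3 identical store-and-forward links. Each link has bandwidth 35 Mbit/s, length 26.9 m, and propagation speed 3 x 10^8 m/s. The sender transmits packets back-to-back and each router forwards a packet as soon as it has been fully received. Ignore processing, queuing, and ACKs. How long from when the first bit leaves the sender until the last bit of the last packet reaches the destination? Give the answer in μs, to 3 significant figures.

Per-hop transmission t_tx = L/R = 8632/35000000 = 246.629 μs.
Per-hop propagation t_prop = 26.9/300000000 = 0.0896667 μs.
Pipeline fill: first packet needs 3·t_tx to clear all hops; remaining 130 packets each add one t_tx.
Total = (3+131-1)·t_tx + 3·t_prop = 133·246.629 + 3·0.0896667 = 32800 μs.

32800 μs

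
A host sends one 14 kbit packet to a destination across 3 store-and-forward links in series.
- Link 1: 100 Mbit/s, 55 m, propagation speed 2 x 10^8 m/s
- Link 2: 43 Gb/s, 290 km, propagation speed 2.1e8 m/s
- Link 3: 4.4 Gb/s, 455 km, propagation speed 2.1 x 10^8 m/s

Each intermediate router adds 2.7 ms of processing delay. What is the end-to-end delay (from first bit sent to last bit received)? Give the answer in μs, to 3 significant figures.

9090 μs

L = 14000 bits.
Transmission delays (L/R per hop): 140, 0.325581, 3.18182 μs; sum = 143.507 μs.
Propagation delays (d/s per hop): 0.275, 1380.95, 2166.67 μs; sum = 3547.89 μs.
Processing at 2 router(s): 2 × 2.7 ms = 5400 μs.
End-to-end = 9090 μs.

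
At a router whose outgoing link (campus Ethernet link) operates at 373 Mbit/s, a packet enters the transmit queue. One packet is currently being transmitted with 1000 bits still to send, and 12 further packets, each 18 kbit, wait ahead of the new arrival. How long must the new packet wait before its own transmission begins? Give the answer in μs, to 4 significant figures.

Each queued packet: L/R = 18000/373000000 = 48.2574 μs.
12 queued → 579.088 μs.
Plus remaining 1000 bits of current packet: 2.68097 μs.
Queuing delay = 581.8 μs.

581.8 μs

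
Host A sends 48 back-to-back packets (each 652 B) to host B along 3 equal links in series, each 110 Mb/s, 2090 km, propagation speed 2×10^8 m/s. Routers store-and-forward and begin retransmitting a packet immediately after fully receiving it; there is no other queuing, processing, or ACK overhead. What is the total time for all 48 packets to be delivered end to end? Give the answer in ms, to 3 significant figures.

33.7 ms

Per-hop transmission t_tx = L/R = 5216/110000000 = 0.0474182 ms.
Per-hop propagation t_prop = 2090000/200000000 = 10.45 ms.
Pipeline fill: first packet needs 3·t_tx to clear all hops; remaining 47 packets each add one t_tx.
Total = (3+48-1)·t_tx + 3·t_prop = 50·0.0474182 + 3·10.45 = 33.7 ms.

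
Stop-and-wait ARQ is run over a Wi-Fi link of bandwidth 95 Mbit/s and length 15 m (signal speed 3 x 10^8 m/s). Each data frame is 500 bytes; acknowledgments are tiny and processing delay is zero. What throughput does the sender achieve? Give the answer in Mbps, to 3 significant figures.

t_tx = L/R = 4000/95000000 = 4.21053e-05 s.
t_prop = 15/300000000 = 5e-08 s; RTT = 1e-07 s.
Cycle = t_tx + RTT = 4.22053e-05 s.
Throughput = L / cycle = 4000 / 4.22053e-05 = 94.8 Mbps.

94.8 Mbps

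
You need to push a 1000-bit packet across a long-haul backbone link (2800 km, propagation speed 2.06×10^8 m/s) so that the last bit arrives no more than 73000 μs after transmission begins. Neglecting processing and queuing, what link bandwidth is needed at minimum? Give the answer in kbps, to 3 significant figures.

16.8 kbps

Propagation delay = 2800000 / 206000000 = 13592.2 μs.
Transmission budget = 73000 − 13592.2 = 59407.8 μs.
R ≥ L / t_tx = 1000 bits / 0.0594078 s = 16.8 kbps.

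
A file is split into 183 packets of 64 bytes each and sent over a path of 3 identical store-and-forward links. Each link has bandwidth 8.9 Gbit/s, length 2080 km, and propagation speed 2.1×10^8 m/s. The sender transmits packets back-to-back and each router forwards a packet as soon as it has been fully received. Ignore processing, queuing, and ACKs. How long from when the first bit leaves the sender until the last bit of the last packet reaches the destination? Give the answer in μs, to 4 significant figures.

Per-hop transmission t_tx = L/R = 512/8900000000 = 0.0575281 μs.
Per-hop propagation t_prop = 2080000/210000000 = 9904.76 μs.
Pipeline fill: first packet needs 3·t_tx to clear all hops; remaining 182 packets each add one t_tx.
Total = (3+183-1)·t_tx + 3·t_prop = 185·0.0575281 + 3·9904.76 = 29720 μs.

29720 μs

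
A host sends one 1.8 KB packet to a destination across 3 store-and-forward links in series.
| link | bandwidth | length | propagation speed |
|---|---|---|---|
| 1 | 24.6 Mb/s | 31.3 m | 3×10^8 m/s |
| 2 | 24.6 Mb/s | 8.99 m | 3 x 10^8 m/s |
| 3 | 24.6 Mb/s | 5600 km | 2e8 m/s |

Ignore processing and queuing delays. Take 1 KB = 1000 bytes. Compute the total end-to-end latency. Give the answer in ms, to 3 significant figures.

29.8 ms

L = 14400 bits.
Transmission delay per hop = L/R = 14400/24600000 = 0.585366 ms; 3 hops → 1.7561 ms.
Propagation delays (d/s per hop): 0.000104333, 2.99667e-05, 28 ms; sum = 28.0001 ms.
End-to-end = 29.8 ms.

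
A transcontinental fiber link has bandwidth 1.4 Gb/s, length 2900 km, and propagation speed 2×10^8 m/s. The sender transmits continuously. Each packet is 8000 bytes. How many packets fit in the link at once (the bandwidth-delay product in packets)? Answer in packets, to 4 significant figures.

Propagation delay = 2900000 / 200000000 = 0.0145 s.
BDP = R × t_prop = 1400000000 × 0.0145 = 20300000 bits.
In packets of 64000 bits: 317.2 packets.

317.2 packets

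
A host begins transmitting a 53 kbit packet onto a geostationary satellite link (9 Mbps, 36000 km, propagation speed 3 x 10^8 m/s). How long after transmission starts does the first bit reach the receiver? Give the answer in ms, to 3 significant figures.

120 ms

First bit experiences only propagation delay: d/s = 36000000/300000000 = 120 ms.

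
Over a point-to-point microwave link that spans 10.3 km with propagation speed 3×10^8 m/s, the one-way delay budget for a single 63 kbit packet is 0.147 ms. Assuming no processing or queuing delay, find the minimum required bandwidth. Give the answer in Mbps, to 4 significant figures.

559.2 Mbps

Propagation delay = 10300 / 300000000 = 0.0343333 ms.
Transmission budget = 0.147 − 0.0343333 = 0.112667 ms.
R ≥ L / t_tx = 63000 bits / 0.000112667 s = 559.2 Mbps.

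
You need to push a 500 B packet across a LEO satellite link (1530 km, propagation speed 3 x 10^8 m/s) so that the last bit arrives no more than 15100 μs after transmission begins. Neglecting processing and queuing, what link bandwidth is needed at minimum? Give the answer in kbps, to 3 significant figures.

L = 4000 bits.
Propagation delay = 1530000 / 300000000 = 5100 μs.
Transmission budget = 15100 − 5100 = 10000 μs.
R ≥ L / t_tx = 4000 bits / 0.01 s = 400 kbps.

400 kbps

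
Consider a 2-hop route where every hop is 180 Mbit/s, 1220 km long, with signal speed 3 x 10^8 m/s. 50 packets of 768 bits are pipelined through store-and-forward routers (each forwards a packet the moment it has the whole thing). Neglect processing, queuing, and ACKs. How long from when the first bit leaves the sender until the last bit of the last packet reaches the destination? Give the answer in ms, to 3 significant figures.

Per-hop transmission t_tx = L/R = 768/180000000 = 0.00426667 ms.
Per-hop propagation t_prop = 1220000/300000000 = 4.06667 ms.
Pipeline fill: first packet needs 2·t_tx to clear all hops; remaining 49 packets each add one t_tx.
Total = (2+50-1)·t_tx + 2·t_prop = 51·0.00426667 + 2·4.06667 = 8.35 ms.

8.35 ms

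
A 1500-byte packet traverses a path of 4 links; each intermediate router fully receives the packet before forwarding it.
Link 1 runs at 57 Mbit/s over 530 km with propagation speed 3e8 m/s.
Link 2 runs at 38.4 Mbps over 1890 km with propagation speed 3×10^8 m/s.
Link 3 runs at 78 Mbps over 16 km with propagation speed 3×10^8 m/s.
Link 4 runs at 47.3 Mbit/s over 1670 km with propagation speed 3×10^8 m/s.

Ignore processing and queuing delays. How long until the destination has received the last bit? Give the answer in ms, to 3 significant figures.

14.6 ms

L = 1500 × 8 = 12000 bits.
Transmission delays (L/R per hop): 0.210526, 0.3125, 0.153846, 0.2537 ms; sum = 0.930572 ms.
Propagation delays (d/s per hop): 1.76667, 6.3, 0.0533333, 5.56667 ms; sum = 13.6867 ms.
End-to-end = 14.6 ms.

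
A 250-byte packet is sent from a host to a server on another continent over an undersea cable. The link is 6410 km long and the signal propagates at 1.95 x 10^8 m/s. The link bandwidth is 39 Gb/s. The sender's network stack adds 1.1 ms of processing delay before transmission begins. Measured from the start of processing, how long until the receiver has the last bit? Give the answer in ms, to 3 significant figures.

34.0 ms

L = 250 × 8 = 2000 bits.
Transmission delay = L/R = 2000 / 39000000000 = 5.12821e-05 ms.
Propagation delay = d/s = 6410000 m / 195000000 m/s = 32.8718 ms.
Plus processing delay 1.1 ms = 1.1 ms.
Total = 34.0 ms.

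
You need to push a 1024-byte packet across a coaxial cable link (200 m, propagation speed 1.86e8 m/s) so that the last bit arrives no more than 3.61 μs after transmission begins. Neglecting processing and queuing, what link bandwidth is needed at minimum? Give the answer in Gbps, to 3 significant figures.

3.23 Gbps

L = 8192 bits.
Propagation delay = 200 / 186000000 = 1.07527 μs.
Transmission budget = 3.61 − 1.07527 = 2.53473 μs.
R ≥ L / t_tx = 8192 bits / 2.53473e-06 s = 3.23 Gbps.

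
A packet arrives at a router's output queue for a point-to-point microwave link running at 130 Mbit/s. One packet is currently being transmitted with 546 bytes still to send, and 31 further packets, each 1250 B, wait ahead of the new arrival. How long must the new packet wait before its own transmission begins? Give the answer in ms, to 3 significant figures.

Each queued packet: L/R = 10000/130000000 = 0.0769231 ms.
31 queued → 2.38462 ms.
Plus remaining 4368 bits of current packet: 0.0336 ms.
Queuing delay = 2.42 ms.

2.42 ms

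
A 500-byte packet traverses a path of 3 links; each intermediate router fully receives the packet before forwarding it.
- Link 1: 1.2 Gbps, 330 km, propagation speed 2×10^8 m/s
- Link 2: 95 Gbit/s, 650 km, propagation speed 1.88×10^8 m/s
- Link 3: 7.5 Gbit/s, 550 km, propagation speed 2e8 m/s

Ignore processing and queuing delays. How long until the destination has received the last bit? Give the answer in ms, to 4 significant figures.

7.861 ms

L = 500 × 8 = 4000 bits.
Transmission delays (L/R per hop): 0.00333333, 4.21053e-05, 0.000533333 ms; sum = 0.00390877 ms.
Propagation delays (d/s per hop): 1.65, 3.45745, 2.75 ms; sum = 7.85745 ms.
End-to-end = 7.861 ms.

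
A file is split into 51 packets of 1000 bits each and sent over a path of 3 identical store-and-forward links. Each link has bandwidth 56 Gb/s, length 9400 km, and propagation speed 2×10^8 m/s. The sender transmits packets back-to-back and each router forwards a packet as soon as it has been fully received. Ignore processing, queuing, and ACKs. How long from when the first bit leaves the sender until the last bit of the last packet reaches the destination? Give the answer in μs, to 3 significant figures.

Per-hop transmission t_tx = L/R = 1000/56000000000 = 0.0178571 μs.
Per-hop propagation t_prop = 9400000/200000000 = 47000 μs.
Pipeline fill: first packet needs 3·t_tx to clear all hops; remaining 50 packets each add one t_tx.
Total = (3+51-1)·t_tx + 3·t_prop = 53·0.0178571 + 3·47000 = 141000 μs.

141000 μs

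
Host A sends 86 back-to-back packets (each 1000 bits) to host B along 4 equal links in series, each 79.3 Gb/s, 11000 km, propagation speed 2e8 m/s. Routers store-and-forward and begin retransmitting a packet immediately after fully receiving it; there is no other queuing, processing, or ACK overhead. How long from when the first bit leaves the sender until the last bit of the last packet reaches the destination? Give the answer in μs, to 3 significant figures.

220000 μs

Per-hop transmission t_tx = L/R = 1000/79300000000 = 0.0126103 μs.
Per-hop propagation t_prop = 11000000/200000000 = 55000 μs.
Pipeline fill: first packet needs 4·t_tx to clear all hops; remaining 85 packets each add one t_tx.
Total = (4+86-1)·t_tx + 4·t_prop = 89·0.0126103 + 4·55000 = 220000 μs.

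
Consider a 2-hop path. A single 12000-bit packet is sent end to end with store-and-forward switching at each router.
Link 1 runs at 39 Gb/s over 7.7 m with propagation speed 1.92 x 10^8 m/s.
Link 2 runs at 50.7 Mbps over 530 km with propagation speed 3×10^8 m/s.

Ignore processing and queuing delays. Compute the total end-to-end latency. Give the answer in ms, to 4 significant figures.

Transmission delays (L/R per hop): 0.000307692, 0.236686 ms; sum = 0.236994 ms.
Propagation delays (d/s per hop): 4.01042e-05, 1.76667 ms; sum = 1.76671 ms.
End-to-end = 2.004 ms.

2.004 ms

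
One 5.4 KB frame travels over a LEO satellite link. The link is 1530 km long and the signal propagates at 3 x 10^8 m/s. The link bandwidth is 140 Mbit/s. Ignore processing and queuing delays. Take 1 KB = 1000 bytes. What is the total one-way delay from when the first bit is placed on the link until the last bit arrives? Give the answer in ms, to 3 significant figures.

5.41 ms

L = 43200 bits.
Transmission delay = L/R = 43200 / 140000000 = 0.308571 ms.
Propagation delay = d/s = 1530000 m / 300000000 m/s = 5.1 ms.
Total = 5.41 ms.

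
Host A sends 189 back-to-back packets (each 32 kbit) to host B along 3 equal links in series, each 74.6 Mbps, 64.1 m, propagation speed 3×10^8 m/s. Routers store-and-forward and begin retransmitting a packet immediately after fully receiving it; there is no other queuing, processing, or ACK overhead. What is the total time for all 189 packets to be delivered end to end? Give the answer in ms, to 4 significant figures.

Per-hop transmission t_tx = L/R = 32000/74600000 = 0.428954 ms.
Per-hop propagation t_prop = 64.1/300000000 = 0.000213667 ms.
Pipeline fill: first packet needs 3·t_tx to clear all hops; remaining 188 packets each add one t_tx.
Total = (3+189-1)·t_tx + 3·t_prop = 191·0.428954 + 3·0.000213667 = 81.93 ms.

81.93 ms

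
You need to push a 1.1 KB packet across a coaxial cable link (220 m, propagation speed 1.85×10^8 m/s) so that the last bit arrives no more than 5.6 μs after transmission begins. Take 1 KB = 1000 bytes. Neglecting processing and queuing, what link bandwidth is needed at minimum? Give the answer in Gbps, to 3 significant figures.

L = 8800 bits.
Propagation delay = 220 / 185000000 = 1.18919 μs.
Transmission budget = 5.6 − 1.18919 = 4.41081 μs.
R ≥ L / t_tx = 8800 bits / 4.41081e-06 s = 2.00 Gbps.

2.00 Gbps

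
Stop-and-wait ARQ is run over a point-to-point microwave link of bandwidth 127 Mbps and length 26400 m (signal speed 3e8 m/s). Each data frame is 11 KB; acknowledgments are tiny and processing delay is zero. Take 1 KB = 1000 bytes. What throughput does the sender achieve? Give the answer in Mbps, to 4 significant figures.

101.3 Mbps

t_tx = L/R = 88000/127000000 = 0.000692913 s.
t_prop = 26400/300000000 = 8.8e-05 s; RTT = 0.000176 s.
Cycle = t_tx + RTT = 0.000868913 s.
Throughput = L / cycle = 88000 / 0.000868913 = 101.3 Mbps.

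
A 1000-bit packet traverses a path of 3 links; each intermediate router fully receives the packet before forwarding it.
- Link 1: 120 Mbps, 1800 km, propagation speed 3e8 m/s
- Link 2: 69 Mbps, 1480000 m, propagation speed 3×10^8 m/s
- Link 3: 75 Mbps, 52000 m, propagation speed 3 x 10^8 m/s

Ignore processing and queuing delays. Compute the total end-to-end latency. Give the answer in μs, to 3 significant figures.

Transmission delays (L/R per hop): 8.33333, 14.4928, 13.3333 μs; sum = 36.1594 μs.
Propagation delays (d/s per hop): 6000, 4933.33, 173.333 μs; sum = 11106.7 μs.
End-to-end = 11100 μs.

11100 μs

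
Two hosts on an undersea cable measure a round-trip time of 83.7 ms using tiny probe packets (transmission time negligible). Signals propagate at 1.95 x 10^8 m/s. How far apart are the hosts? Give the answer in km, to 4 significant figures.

8161 km

One-way propagation = RTT/2 = 41.85 ms.
d = s × t = 195000000 × 0.04185 = 8161 km.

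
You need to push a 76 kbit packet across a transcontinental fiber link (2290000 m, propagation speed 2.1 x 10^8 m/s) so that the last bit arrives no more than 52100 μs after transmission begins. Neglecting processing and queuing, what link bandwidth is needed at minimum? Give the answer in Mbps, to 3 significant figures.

1.84 Mbps

Propagation delay = 2290000 / 210000000 = 10904.8 μs.
Transmission budget = 52100 − 10904.8 = 41195.2 μs.
R ≥ L / t_tx = 76000 bits / 0.0411952 s = 1.84 Mbps.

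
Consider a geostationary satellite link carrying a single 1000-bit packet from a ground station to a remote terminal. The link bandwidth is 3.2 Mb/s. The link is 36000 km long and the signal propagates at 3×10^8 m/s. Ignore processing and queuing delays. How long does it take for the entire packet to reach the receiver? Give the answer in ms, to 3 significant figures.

120 ms

Transmission delay = L/R = 1000 / 3200000 = 0.3125 ms.
Propagation delay = d/s = 36000000 m / 300000000 m/s = 120 ms.
Total = 120 ms.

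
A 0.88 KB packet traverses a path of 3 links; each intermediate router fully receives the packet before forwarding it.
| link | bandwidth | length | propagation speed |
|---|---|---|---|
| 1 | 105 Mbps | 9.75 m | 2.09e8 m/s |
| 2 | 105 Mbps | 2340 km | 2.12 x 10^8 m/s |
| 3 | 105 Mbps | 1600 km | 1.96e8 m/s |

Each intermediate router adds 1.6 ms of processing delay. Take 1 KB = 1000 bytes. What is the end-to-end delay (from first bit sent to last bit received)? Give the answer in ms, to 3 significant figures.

L = 7040 bits.
Transmission delay per hop = L/R = 7040/105000000 = 0.0670476 ms; 3 hops → 0.201143 ms.
Propagation delays (d/s per hop): 4.66507e-05, 11.0377, 8.16327 ms; sum = 19.201 ms.
Processing at 2 router(s): 2 × 1.6 ms = 3.2 ms.
End-to-end = 22.6 ms.

22.6 ms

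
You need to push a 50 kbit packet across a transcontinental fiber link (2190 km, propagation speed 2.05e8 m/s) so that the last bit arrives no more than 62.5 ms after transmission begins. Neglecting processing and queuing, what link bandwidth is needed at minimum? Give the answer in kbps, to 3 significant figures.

Propagation delay = 2190000 / 2.05e+08 = 10.6829 ms.
Transmission budget = 62.5 − 10.6829 = 51.8171 ms.
R ≥ L / t_tx = 50000 bits / 0.0518171 s = 965 kbps.

965 kbps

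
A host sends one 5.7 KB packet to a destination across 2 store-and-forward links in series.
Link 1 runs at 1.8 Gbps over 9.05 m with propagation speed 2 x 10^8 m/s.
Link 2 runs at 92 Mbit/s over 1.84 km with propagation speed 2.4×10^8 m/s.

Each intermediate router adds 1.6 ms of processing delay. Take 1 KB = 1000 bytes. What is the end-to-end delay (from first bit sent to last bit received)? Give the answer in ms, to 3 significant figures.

2.13 ms

L = 45600 bits.
Transmission delays (L/R per hop): 0.0253333, 0.495652 ms; sum = 0.520986 ms.
Propagation delays (d/s per hop): 4.525e-05, 0.00766667 ms; sum = 0.00771192 ms.
Processing at 1 router(s): 1 × 1.6 ms = 1.6 ms.
End-to-end = 2.13 ms.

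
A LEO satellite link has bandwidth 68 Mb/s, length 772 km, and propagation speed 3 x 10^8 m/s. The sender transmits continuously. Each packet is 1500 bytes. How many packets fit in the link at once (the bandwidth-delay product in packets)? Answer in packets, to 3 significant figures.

Propagation delay = 772000 / 300000000 = 0.00257333 s.
BDP = R × t_prop = 68000000 × 0.00257333 = 174987 bits.
In packets of 12000 bits: 14.6 packets.

14.6 packets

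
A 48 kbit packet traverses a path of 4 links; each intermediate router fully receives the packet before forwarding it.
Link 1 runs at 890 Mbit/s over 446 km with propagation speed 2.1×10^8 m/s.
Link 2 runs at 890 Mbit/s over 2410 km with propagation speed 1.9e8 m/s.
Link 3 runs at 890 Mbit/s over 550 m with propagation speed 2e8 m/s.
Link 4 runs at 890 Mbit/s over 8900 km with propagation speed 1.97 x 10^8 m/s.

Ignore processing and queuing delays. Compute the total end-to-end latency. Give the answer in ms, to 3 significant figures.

60.2 ms

L = 48000 bits.
Transmission delay per hop = L/R = 48000/890000000 = 0.0539326 ms; 4 hops → 0.21573 ms.
Propagation delays (d/s per hop): 2.12381, 12.6842, 0.00275, 45.1777 ms; sum = 59.9884 ms.
End-to-end = 60.2 ms.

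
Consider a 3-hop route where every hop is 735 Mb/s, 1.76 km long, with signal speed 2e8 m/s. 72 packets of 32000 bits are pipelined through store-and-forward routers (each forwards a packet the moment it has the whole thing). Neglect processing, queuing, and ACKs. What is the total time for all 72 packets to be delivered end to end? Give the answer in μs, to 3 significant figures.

Per-hop transmission t_tx = L/R = 32000/735000000 = 43.5374 μs.
Per-hop propagation t_prop = 1760/200000000 = 8.8 μs.
Pipeline fill: first packet needs 3·t_tx to clear all hops; remaining 71 packets each add one t_tx.
Total = (3+72-1)·t_tx + 3·t_prop = 74·43.5374 + 3·8.8 = 3250 μs.

3250 μs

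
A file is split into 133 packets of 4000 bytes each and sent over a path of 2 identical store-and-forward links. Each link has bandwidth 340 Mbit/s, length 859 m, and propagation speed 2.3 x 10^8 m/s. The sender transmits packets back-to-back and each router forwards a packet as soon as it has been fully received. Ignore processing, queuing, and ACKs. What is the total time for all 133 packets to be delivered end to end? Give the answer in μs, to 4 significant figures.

Per-hop transmission t_tx = L/R = 32000/340000000 = 94.1176 μs.
Per-hop propagation t_prop = 859/2.3e+08 = 3.73478 μs.
Pipeline fill: first packet needs 2·t_tx to clear all hops; remaining 132 packets each add one t_tx.
Total = (2+133-1)·t_tx + 2·t_prop = 134·94.1176 + 2·3.73478 = 12620 μs.

12620 μs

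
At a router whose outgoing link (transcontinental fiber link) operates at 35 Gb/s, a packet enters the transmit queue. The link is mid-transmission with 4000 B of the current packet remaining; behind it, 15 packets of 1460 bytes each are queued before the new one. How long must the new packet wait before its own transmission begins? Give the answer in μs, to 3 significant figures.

5.92 μs

Each queued packet: L/R = 11680/35000000000 = 0.333714 μs.
15 queued → 5.00571 μs.
Plus remaining 32000 bits of current packet: 0.914286 μs.
Queuing delay = 5.92 μs.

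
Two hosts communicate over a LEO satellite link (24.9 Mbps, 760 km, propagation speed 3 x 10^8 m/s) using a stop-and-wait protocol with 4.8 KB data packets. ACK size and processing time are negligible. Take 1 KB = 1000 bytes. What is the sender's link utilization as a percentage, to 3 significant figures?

t_tx = L/R = 38400/24900000 = 0.00154217 s.
t_prop = 760000/300000000 = 0.00253333 s; RTT = 0.00506667 s.
Cycle = t_tx + RTT = 0.00660884 s.
Utilization = t_tx / cycle = 0.00154217/0.00660884 = 23.3 %.

23.3 %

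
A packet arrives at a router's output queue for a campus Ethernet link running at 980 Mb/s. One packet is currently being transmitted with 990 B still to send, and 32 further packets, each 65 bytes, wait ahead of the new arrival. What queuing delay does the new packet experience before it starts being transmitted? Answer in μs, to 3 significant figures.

Each queued packet: L/R = 520/980000000 = 0.530612 μs.
32 queued → 16.9796 μs.
Plus remaining 7920 bits of current packet: 8.08163 μs.
Queuing delay = 25.1 μs.

25.1 μs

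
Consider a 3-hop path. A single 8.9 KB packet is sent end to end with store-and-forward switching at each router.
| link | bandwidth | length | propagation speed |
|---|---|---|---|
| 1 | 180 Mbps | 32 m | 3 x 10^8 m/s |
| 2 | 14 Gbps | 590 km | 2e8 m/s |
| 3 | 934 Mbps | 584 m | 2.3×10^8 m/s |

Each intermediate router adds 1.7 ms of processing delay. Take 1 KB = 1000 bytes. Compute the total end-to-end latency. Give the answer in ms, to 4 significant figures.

6.830 ms

L = 71200 bits.
Transmission delays (L/R per hop): 0.395556, 0.00508571, 0.0762313 ms; sum = 0.476873 ms.
Propagation delays (d/s per hop): 0.000106667, 2.95, 0.00253913 ms; sum = 2.95265 ms.
Processing at 2 router(s): 2 × 1.7 ms = 3.4 ms.
End-to-end = 6.830 ms.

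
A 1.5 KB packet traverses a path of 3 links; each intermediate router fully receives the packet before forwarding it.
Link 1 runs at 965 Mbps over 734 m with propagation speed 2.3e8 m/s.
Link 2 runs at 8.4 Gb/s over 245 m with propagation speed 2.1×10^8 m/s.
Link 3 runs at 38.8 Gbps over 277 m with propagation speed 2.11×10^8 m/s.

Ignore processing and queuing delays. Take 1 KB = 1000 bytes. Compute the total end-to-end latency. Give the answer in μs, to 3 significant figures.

L = 12000 bits.
Transmission delays (L/R per hop): 12.4352, 1.42857, 0.309278 μs; sum = 14.1731 μs.
Propagation delays (d/s per hop): 3.1913, 1.16667, 1.3128 μs; sum = 5.67077 μs.
End-to-end = 19.8 μs.

19.8 μs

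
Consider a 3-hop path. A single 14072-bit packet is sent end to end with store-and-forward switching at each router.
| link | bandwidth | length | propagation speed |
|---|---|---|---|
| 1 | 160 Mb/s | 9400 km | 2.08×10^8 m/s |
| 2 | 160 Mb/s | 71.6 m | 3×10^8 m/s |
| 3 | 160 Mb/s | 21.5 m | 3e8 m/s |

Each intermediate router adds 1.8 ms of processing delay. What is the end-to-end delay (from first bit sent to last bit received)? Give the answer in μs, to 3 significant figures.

49100 μs

Transmission delay per hop = L/R = 14072/160000000 = 87.95 μs; 3 hops → 263.85 μs.
Propagation delays (d/s per hop): 45192.3, 0.238667, 0.0716667 μs; sum = 45192.6 μs.
Processing at 2 router(s): 2 × 1.8 ms = 3600 μs.
End-to-end = 49100 μs.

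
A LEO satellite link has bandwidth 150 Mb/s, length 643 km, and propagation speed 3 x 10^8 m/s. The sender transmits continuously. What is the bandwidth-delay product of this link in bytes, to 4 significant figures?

40190 bytes

Propagation delay = 643000 / 300000000 = 0.00214333 s.
BDP = R × t_prop = 150000000 × 0.00214333 = 321500 bits.
In bytes: 321500/8 = 40190 bytes.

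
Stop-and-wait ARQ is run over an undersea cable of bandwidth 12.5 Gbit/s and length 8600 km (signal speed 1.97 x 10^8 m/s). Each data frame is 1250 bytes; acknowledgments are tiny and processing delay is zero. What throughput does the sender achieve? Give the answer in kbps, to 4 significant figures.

114.5 kbps

t_tx = L/R = 10000/12500000000 = 8e-07 s.
t_prop = 8600000/197000000 = 0.0436548 s; RTT = 0.0873096 s.
Cycle = t_tx + RTT = 0.0873104 s.
Throughput = L / cycle = 10000 / 0.0873104 = 114.5 kbps.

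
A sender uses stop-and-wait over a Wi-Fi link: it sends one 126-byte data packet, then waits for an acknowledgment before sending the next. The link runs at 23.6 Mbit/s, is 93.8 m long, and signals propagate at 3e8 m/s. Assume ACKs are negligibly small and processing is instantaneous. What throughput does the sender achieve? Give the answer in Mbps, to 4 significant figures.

23.26 Mbps

t_tx = L/R = 1008/23600000 = 4.27119e-05 s.
t_prop = 93.8/300000000 = 3.12667e-07 s; RTT = 6.25333e-07 s.
Cycle = t_tx + RTT = 4.33372e-05 s.
Throughput = L / cycle = 1008 / 4.33372e-05 = 23.26 Mbps.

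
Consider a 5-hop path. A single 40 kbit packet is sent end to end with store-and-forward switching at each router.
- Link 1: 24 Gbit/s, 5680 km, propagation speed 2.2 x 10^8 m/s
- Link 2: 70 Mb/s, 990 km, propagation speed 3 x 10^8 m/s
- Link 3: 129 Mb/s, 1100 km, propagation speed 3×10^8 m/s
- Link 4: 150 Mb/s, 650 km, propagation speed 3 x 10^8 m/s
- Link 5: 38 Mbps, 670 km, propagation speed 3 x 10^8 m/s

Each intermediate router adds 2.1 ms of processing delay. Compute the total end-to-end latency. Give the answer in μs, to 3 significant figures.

L = 40000 bits.
Transmission delays (L/R per hop): 1.66667, 571.429, 310.078, 266.667, 1052.63 μs; sum = 2202.47 μs.
Propagation delays (d/s per hop): 25818.2, 3300, 3666.67, 2166.67, 2233.33 μs; sum = 37184.8 μs.
Processing at 4 router(s): 4 × 2.1 ms = 8400 μs.
End-to-end = 47800 μs.

47800 μs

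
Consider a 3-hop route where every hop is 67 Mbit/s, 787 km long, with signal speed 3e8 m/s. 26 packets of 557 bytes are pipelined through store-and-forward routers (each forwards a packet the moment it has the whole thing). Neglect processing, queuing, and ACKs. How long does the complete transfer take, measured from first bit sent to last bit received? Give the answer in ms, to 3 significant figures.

9.73 ms

Per-hop transmission t_tx = L/R = 4456/67000000 = 0.0665075 ms.
Per-hop propagation t_prop = 787000/300000000 = 2.62333 ms.
Pipeline fill: first packet needs 3·t_tx to clear all hops; remaining 25 packets each add one t_tx.
Total = (3+26-1)·t_tx + 3·t_prop = 28·0.0665075 + 3·2.62333 = 9.73 ms.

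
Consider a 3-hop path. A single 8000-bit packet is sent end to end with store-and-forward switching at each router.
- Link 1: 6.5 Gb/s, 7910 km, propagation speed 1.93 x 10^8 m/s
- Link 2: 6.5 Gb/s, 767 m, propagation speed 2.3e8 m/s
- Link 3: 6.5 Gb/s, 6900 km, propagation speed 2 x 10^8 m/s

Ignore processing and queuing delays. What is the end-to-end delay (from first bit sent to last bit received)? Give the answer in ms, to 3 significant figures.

75.5 ms

Transmission delay per hop = L/R = 8000/6500000000 = 0.00123077 ms; 3 hops → 0.00369231 ms.
Propagation delays (d/s per hop): 40.9845, 0.00333478, 34.5 ms; sum = 75.4878 ms.
End-to-end = 75.5 ms.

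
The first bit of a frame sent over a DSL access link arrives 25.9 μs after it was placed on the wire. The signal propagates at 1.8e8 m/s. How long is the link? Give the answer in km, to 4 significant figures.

d = s × t_prop = 180000000 × 2.59e-05 = 4.662 km.

4.662 km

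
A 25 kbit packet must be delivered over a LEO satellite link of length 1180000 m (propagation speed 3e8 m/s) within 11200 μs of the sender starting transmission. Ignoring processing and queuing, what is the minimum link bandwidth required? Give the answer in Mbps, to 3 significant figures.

Propagation delay = 1180000 / 300000000 = 3933.33 μs.
Transmission budget = 11200 − 3933.33 = 7266.67 μs.
R ≥ L / t_tx = 25000 bits / 0.00726667 s = 3.44 Mbps.

3.44 Mbps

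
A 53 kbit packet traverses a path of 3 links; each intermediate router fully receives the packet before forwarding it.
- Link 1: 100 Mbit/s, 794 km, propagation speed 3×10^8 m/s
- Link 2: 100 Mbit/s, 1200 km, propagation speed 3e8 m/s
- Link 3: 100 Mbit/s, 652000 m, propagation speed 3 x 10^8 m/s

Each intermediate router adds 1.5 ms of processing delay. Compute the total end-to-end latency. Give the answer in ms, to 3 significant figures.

13.4 ms

L = 53000 bits.
Transmission delay per hop = L/R = 53000/100000000 = 0.53 ms; 3 hops → 1.59 ms.
Propagation delays (d/s per hop): 2.64667, 4, 2.17333 ms; sum = 8.82 ms.
Processing at 2 router(s): 2 × 1.5 ms = 3 ms.
End-to-end = 13.4 ms.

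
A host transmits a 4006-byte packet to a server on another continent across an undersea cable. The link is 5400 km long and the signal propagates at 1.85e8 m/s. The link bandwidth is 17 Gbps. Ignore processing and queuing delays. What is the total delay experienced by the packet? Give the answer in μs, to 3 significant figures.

L = 4006 × 8 = 32048 bits.
Transmission delay = L/R = 32048 / 17000000000 = 1.88518 μs.
Propagation delay = d/s = 5400000 m / 185000000 m/s = 29189.2 μs.
Total = 29200 μs.

29200 μs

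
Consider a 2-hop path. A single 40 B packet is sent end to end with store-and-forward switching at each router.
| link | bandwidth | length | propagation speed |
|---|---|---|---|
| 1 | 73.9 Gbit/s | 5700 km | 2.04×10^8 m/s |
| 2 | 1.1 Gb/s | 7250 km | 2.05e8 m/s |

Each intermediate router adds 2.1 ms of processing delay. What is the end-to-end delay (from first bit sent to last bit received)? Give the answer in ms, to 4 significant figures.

L = 40 × 8 = 320 bits.
Transmission delays (L/R per hop): 4.33018e-06, 0.000290909 ms; sum = 0.000295239 ms.
Propagation delays (d/s per hop): 27.9412, 35.3659 ms; sum = 63.307 ms.
Processing at 1 router(s): 1 × 2.1 ms = 2.1 ms.
End-to-end = 65.41 ms.

65.41 ms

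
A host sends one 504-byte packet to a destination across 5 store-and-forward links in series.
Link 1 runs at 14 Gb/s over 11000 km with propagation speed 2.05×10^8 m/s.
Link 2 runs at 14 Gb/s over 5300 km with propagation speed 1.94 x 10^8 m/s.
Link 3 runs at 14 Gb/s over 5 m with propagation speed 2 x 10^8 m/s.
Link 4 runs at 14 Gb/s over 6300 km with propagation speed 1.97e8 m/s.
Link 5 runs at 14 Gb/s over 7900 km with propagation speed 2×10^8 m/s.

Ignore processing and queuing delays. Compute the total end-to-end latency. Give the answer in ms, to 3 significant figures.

L = 504 × 8 = 4032 bits.
Transmission delay per hop = L/R = 4032/14000000000 = 0.000288 ms; 5 hops → 0.00144 ms.
Propagation delays (d/s per hop): 53.6585, 27.3196, 2.5e-05, 31.9797, 39.5 ms; sum = 152.458 ms.
End-to-end = 152 ms.

152 ms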